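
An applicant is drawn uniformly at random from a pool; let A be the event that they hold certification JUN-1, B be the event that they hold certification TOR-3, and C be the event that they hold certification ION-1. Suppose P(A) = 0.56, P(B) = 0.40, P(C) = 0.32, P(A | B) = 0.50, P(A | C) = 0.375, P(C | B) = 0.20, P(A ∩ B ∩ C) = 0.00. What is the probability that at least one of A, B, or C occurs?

P(A ∩ B) = P(B)·P(A|B) = 0.40 × 0.50 = 0.20
P(A ∩ C) = P(C)·P(A|C) = 0.32 × 0.375 = 0.12
P(B ∩ C) = P(B)·P(C|B) = 0.40 × 0.20 = 0.08
By inclusion–exclusion:
P(A ∪ B ∪ C) = 0.56 + 0.40 + 0.32 − 0.20 − 0.12 − 0.08 + 0.00 = 0.88

0.88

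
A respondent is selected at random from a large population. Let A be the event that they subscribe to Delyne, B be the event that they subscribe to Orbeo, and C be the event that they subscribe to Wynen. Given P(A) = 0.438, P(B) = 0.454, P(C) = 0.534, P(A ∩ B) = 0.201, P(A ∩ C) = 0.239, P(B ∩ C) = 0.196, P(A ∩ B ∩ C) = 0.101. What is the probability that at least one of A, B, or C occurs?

P(A ∪ B ∪ C) = 0.438 + 0.454 + 0.534 − 0.201 − 0.239 − 0.196 + 0.101 = 0.891

0.891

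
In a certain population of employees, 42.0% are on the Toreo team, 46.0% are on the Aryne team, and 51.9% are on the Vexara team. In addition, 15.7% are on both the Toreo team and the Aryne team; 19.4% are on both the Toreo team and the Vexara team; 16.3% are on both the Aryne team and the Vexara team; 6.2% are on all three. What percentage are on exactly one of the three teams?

Using the inclusion–exclusion count for exactly one event:
P(exactly one) = 42.0 + 46.0 + 51.9 − 2·15.7 − 2·19.4 − 2·16.3 + 3·6.2 = 55.7%

55.7%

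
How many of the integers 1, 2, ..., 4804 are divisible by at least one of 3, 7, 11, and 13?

2500

1601 + 686 + 436 + 369 − 228 − 145 − 123 − 62 − 52 − 33 + 20 + 17 + 11 + 4 − 1 = 2500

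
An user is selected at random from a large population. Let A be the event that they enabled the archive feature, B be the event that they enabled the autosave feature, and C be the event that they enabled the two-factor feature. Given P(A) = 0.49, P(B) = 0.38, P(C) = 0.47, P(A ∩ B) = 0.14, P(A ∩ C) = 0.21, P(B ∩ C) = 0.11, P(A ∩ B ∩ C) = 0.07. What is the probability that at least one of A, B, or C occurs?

By inclusion-exclusion,
P(A ∪ B ∪ C) = 0.49 + 0.38 + 0.47 − 0.14 − 0.21 − 0.11 + 0.07 = 0.95

0.95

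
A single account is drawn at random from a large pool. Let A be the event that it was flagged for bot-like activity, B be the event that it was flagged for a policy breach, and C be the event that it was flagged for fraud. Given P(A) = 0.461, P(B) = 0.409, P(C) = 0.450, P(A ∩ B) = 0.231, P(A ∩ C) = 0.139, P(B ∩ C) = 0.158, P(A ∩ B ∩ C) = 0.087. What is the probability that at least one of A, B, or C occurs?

0.879

Using inclusion–exclusion:
P(A ∪ B ∪ C) = 0.461 + 0.409 + 0.450 − 0.231 − 0.139 − 0.158 + 0.087 = 0.879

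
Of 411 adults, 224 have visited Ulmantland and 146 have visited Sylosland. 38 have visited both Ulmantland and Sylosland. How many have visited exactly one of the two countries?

By inclusion–exclusion (exactly-one form):
|exactly one| = 224 + 146 − 2·38 = 294

294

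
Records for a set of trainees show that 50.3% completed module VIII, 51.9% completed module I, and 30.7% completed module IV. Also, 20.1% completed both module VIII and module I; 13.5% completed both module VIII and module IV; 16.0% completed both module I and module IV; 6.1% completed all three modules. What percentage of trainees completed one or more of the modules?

Inclusion–exclusion gives
P(union) = 50.3 + 51.9 + 30.7 − 20.1 − 13.5 − 16.0 + 6.1 = 89.4%

89.4%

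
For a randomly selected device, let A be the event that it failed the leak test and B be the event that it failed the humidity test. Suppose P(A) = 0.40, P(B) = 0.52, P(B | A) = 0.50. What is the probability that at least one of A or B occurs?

P(A ∩ B) = P(A)·P(B|A) = 0.40 × 0.50 = 0.20
Using inclusion–exclusion:
P(A ∪ B) = 0.40 + 0.52 − 0.20 = 0.72

0.72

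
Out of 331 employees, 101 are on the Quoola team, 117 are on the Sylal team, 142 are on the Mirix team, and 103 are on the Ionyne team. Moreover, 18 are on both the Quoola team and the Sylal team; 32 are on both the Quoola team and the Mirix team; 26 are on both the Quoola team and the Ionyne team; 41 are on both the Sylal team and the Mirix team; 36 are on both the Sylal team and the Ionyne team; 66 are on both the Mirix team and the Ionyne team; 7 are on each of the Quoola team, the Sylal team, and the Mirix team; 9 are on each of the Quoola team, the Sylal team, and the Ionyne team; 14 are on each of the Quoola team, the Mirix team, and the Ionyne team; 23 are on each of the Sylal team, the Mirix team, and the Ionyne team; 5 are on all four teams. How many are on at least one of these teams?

Inclusion–exclusion gives
|at least one| = 101 + 117 + 142 + 103 − 18 − 32 − 26 − 41 − 36 − 66 + 7 + 9 + 14 + 23 − 5 = 292

292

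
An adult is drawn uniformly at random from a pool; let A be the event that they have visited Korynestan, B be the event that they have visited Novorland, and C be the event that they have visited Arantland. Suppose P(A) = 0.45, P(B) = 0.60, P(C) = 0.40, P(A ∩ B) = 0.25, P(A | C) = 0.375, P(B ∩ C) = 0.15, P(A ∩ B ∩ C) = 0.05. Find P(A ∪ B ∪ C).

P(A ∩ C) = P(C)·P(A|C) = 0.40 × 0.375 = 0.15
By inclusion-exclusion,
P(A ∪ B ∪ C) = 0.45 + 0.60 + 0.40 − 0.25 − 0.15 − 0.15 + 0.05 = 0.95

0.95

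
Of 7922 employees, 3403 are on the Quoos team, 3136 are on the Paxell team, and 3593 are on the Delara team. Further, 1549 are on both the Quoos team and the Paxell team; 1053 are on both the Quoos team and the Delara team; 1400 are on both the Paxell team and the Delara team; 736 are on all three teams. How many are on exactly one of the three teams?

Using the inclusion–exclusion count for exactly one event:
N(exactly one) = 3403 + 3136 + 3593 − 2·1549 − 2·1053 − 2·1400 + 3·736 = 4336

4336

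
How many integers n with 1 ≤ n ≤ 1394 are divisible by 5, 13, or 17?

278 + 107 + 82 − 21 − 16 − 6 + 1 = 425

425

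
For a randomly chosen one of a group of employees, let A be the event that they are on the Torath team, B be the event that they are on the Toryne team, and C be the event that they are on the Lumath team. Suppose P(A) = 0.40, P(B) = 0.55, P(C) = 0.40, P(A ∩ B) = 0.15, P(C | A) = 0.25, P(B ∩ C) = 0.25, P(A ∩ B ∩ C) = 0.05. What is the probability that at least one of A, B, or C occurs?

P(A ∩ C) = P(A)·P(C|A) = 0.40 × 0.25 = 0.10
Apply inclusion-exclusion:
P(A ∪ B ∪ C) = 0.40 + 0.55 + 0.40 − 0.15 − 0.10 − 0.25 + 0.05 = 0.90

0.90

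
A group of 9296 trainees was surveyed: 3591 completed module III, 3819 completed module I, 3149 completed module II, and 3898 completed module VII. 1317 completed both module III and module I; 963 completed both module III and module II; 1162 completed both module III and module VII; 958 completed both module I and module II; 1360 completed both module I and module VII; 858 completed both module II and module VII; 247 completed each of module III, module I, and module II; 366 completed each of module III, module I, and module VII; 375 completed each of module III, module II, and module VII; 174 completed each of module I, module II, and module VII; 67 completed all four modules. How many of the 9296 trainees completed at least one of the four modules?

N(≥1) = 3591 + 3819 + 3149 + 3898 − 1317 − 963 − 1162 − 958 − 1360 − 858 + 247 + 366 + 375 + 174 − 67 = 8934

8934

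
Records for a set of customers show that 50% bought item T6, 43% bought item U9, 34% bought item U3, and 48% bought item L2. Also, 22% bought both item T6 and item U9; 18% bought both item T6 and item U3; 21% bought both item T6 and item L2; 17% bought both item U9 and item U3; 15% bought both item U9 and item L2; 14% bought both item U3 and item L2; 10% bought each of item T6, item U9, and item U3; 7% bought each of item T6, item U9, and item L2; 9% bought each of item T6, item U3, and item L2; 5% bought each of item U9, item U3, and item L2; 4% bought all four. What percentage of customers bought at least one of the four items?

95%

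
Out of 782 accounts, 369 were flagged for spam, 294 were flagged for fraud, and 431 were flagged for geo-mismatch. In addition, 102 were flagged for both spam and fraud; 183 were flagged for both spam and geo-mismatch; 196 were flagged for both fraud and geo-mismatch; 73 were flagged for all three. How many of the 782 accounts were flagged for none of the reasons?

96

Inclusion–exclusion gives
|at least one| = 369 + 294 + 431 − 102 − 183 − 196 + 73 = 686
None: 782 − 686 = 96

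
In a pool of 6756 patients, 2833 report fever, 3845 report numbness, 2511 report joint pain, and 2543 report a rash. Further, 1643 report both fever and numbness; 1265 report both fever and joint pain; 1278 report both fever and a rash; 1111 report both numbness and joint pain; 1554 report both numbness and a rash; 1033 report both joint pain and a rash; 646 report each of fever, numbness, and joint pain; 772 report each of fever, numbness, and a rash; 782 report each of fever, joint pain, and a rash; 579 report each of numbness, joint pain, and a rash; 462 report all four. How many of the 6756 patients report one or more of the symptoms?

By inclusion–exclusion:
|at least one| = 2833 + 3845 + 2511 + 2543 − 1643 − 1265 − 1278 − 1111 − 1554 − 1033 + 646 + 772 + 782 + 579 − 462 = 6165

6165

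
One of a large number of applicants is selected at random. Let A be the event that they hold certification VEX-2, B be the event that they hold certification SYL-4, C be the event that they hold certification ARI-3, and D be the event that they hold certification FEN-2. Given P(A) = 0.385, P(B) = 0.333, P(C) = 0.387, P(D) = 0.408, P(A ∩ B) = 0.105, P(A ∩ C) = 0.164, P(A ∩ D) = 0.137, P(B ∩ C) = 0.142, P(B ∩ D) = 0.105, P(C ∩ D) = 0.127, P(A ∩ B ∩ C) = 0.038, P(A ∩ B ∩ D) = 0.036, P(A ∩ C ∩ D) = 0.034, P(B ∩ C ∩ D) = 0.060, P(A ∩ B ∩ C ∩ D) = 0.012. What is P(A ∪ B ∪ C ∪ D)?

By inclusion–exclusion:
P(A ∪ B ∪ C ∪ D) = 0.385 + 0.333 + 0.387 + 0.408 − 0.105 − 0.164 − 0.137 − 0.142 − 0.105 − 0.127 + 0.038 + 0.036 + 0.034 + 0.060 − 0.012 = 0.889

0.889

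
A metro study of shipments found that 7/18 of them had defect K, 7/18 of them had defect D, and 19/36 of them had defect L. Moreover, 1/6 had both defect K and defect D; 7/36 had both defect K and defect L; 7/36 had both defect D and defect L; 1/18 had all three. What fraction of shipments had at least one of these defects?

P(≥1) = 7/18 + 7/18 + 19/36 − 1/6 − 7/36 − 7/36 + 1/18 = 29/36

29/36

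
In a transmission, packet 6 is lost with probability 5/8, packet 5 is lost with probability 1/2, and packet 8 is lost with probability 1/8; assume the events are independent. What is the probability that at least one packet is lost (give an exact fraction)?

Independence gives P(none) = ∏(1 − pᵢ).
P(none) = (1 − 5/8) × (1 − 1/2) × (1 − 1/8) = 3/8 × 1/2 × 7/8 = 21/128
P(at least one) = 1 − 21/128 = 107/128

107/128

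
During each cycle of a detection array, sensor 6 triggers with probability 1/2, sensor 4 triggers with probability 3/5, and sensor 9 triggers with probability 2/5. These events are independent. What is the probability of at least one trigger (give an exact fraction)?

22/25

Since the events are independent, P(none) is the product of the individual non-occurrence probabilities.
P(none) = (1 − 1/2) × (1 − 3/5) × (1 − 2/5) = 1/2 × 2/5 × 3/5 = 3/25
P(at least one) = 1 − 3/25 = 22/25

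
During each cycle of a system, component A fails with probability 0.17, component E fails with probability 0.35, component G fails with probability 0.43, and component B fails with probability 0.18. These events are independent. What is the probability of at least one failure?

0.7478377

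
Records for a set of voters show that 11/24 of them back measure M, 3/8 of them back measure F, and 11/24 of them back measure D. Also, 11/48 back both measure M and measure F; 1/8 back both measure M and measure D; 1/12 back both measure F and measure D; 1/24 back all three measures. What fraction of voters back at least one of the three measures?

By inclusion-exclusion,
P(at least one) = 11/24 + 3/8 + 11/24 − 11/48 − 1/8 − 1/12 + 1/24 = 43/48

43/48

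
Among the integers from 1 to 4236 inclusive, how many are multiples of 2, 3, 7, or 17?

3097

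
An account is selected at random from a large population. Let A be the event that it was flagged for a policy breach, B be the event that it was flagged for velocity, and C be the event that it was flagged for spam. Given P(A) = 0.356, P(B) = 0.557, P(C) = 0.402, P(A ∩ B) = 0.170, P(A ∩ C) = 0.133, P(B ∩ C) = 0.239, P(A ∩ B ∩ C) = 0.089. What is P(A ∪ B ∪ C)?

0.862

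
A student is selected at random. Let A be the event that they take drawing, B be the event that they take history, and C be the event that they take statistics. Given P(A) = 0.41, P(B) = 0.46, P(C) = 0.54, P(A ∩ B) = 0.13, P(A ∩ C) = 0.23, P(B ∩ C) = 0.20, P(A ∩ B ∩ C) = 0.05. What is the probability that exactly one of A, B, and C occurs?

0.44

By inclusion–exclusion (exactly-one form):
P(exactly one) = 0.41 + 0.46 + 0.54 − 2·0.13 − 2·0.23 − 2·0.20 + 3·0.05 = 0.44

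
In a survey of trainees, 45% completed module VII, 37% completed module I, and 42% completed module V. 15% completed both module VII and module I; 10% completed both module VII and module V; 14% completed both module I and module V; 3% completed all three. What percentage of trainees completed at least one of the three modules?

P(≥1) = 45 + 37 + 42 − 15 − 10 − 14 + 3 = 88%

88%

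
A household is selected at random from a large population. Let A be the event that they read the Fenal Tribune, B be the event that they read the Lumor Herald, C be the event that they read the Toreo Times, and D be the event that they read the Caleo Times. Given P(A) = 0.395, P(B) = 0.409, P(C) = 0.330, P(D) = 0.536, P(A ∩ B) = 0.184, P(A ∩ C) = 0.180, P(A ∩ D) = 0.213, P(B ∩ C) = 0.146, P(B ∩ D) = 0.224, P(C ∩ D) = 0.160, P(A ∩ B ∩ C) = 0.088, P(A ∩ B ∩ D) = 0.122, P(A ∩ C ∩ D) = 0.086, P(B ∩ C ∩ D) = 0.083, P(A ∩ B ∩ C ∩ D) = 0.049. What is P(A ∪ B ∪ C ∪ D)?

P(A ∪ B ∪ C ∪ D) = 0.395 + 0.409 + 0.330 + 0.536 − 0.184 − 0.180 − 0.213 − 0.146 − 0.224 − 0.160 + 0.088 + 0.122 + 0.086 + 0.083 − 0.049 = 0.893

0.893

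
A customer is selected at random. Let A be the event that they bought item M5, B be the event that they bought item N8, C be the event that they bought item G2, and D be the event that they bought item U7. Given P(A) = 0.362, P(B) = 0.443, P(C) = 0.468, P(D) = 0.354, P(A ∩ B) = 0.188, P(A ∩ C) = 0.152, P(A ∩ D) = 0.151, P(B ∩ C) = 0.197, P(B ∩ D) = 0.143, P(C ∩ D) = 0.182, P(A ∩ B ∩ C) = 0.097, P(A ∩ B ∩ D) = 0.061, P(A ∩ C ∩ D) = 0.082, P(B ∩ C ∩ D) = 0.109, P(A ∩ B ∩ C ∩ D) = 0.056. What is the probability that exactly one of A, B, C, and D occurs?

0.424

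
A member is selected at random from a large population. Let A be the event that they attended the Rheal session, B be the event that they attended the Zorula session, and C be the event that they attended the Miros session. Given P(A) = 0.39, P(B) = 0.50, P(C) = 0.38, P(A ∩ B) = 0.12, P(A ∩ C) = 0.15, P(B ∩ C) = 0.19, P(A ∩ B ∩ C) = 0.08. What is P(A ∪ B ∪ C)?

0.89

Apply inclusion-exclusion:
P(A ∪ B ∪ C) = 0.39 + 0.50 + 0.38 − 0.12 − 0.15 − 0.19 + 0.08 = 0.89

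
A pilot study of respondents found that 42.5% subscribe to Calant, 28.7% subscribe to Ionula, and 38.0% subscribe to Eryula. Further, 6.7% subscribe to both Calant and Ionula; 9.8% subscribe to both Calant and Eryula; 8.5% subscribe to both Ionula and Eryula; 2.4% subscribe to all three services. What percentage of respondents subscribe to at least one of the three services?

86.6%

By inclusion-exclusion,
P(union) = 42.5 + 28.7 + 38.0 − 6.7 − 9.8 − 8.5 + 2.4 = 86.6%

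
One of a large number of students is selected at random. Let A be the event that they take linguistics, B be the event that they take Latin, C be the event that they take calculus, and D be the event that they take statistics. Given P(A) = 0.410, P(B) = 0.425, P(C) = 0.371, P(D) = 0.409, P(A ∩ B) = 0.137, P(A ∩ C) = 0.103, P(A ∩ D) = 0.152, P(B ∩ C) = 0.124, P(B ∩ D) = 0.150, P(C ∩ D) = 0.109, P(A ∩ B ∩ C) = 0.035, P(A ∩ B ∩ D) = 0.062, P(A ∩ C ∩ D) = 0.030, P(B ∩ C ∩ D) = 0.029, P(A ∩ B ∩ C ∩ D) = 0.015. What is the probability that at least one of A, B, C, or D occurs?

P(A ∪ B ∪ C ∪ D) = 0.410 + 0.425 + 0.371 + 0.409 − 0.137 − 0.103 − 0.152 − 0.124 − 0.150 − 0.109 + 0.035 + 0.062 + 0.030 + 0.029 − 0.015 = 0.981

0.981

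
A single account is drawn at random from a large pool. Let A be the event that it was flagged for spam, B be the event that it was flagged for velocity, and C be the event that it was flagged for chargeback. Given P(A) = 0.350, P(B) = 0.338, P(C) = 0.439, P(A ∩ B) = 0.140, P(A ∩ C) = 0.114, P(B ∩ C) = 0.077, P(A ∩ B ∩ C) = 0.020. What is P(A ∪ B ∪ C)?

0.816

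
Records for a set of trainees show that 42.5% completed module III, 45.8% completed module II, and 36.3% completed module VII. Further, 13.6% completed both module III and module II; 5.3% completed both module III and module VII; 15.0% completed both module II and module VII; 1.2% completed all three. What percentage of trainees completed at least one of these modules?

Using inclusion–exclusion:
P(at least one) = 42.5 + 45.8 + 36.3 − 13.6 − 5.3 − 15.0 + 1.2 = 91.9%

91.9%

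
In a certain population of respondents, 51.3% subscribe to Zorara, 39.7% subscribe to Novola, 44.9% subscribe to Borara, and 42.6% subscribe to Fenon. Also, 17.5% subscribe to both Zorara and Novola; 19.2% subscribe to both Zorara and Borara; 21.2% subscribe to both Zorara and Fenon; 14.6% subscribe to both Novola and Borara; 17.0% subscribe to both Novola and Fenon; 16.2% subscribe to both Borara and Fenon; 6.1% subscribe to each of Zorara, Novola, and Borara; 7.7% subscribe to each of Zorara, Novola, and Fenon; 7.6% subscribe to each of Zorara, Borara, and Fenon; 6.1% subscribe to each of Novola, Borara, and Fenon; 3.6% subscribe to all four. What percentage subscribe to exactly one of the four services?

35.2%

P(exactly one) = 51.3 + 39.7 + 44.9 + 42.6 − 2·17.5 − 2·19.2 − 2·21.2 − 2·14.6 − 2·17.0 − 2·16.2 + 3·6.1 + 3·7.7 + 3·7.6 + 3·6.1 − 4·3.6 = 35.2%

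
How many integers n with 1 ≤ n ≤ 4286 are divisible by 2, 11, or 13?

2488

floor(4286/2) + floor(4286/11) + floor(4286/13) − floor(4286/22) − floor(4286/26) − floor(4286/143) + floor(4286/286) = 2143 + 389 + 329 − 194 − 164 − 29 + 14 = 2488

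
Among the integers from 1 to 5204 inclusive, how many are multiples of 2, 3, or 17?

By inclusion-exclusion,
⌊5204/2⌋ + ⌊5204/3⌋ + ⌊5204/17⌋ − ⌊5204/6⌋ − ⌊5204/34⌋ − ⌊5204/51⌋ + ⌊5204/102⌋ = 2602 + 1734 + 306 − 867 − 153 − 102 + 51 = 3571

3571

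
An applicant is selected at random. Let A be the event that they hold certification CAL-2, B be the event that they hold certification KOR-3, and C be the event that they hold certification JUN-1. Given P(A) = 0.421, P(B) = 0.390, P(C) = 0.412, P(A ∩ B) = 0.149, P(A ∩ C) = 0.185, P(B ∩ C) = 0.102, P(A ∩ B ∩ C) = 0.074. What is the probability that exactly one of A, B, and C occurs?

0.573

P(exactly one) = 0.421 + 0.390 + 0.412 − 2·0.149 − 2·0.185 − 2·0.102 + 3·0.074 = 0.573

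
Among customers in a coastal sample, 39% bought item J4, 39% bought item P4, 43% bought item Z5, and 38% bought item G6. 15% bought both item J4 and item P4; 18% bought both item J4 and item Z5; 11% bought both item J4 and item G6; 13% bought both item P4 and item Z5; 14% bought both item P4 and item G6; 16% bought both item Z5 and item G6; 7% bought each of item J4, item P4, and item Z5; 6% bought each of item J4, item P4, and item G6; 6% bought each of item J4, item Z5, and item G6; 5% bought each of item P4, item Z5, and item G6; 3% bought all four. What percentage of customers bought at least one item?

93%

Inclusion–exclusion gives
P(at least one) = 39 + 39 + 43 + 38 − 15 − 18 − 11 − 13 − 14 − 16 + 7 + 6 + 6 + 5 − 3 = 93%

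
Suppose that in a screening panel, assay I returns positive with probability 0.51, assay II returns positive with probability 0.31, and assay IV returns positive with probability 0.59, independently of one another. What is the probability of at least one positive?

0.861379

P(none) = (1 − 0.51) × (1 − 0.31) × (1 − 0.59) = 0.49 × 0.69 × 0.41 = 0.138621
P(at least one) = 1 − 0.138621 = 0.861379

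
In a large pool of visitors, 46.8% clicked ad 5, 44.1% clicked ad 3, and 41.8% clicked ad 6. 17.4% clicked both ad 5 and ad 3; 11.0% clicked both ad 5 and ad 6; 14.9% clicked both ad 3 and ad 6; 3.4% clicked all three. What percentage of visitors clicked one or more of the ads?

92.8%

By inclusion-exclusion,
P(≥1) = 46.8 + 44.1 + 41.8 − 17.4 − 11.0 − 14.9 + 3.4 = 92.8%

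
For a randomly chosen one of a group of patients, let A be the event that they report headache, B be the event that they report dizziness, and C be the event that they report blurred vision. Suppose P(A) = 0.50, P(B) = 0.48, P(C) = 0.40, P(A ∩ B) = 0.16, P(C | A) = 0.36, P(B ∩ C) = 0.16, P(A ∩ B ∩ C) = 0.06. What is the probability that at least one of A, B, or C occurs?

P(A ∩ C) = P(A)·P(C|A) = 0.50 × 0.36 = 0.18
P(A ∪ B ∪ C) = 0.50 + 0.48 + 0.40 − 0.16 − 0.18 − 0.16 + 0.06 = 0.94

0.94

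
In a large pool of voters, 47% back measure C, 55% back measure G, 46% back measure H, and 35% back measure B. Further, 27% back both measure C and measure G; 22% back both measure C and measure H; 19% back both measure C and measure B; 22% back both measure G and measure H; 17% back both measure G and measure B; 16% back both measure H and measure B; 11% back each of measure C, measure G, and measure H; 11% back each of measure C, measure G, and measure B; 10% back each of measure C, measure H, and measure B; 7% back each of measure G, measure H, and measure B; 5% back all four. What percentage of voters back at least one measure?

94%

P(≥1) = 47 + 55 + 46 + 35 − 27 − 22 − 19 − 22 − 17 − 16 + 11 + 11 + 10 + 7 − 5 = 94%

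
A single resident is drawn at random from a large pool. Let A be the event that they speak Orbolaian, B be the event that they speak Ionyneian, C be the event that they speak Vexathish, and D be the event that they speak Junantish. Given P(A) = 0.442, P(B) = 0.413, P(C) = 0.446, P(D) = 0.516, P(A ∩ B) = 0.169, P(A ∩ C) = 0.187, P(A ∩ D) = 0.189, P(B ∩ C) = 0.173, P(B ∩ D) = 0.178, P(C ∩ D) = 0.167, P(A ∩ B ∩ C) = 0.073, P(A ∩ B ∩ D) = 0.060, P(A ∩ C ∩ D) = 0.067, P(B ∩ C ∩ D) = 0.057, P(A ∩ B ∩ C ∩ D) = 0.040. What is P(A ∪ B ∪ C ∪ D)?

0.971

Inclusion–exclusion gives
P(A ∪ B ∪ C ∪ D) = 0.442 + 0.413 + 0.446 + 0.516 − 0.169 − 0.187 − 0.189 − 0.173 − 0.178 − 0.167 + 0.073 + 0.060 + 0.067 + 0.057 − 0.040 = 0.971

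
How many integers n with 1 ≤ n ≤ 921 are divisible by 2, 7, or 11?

Inclusion–exclusion gives
⌊921/2⌋ + ⌊921/7⌋ + ⌊921/11⌋ − ⌊921/14⌋ − ⌊921/22⌋ − ⌊921/77⌋ + ⌊921/154⌋ = 460 + 131 + 83 − 65 − 41 − 11 + 5 = 562

562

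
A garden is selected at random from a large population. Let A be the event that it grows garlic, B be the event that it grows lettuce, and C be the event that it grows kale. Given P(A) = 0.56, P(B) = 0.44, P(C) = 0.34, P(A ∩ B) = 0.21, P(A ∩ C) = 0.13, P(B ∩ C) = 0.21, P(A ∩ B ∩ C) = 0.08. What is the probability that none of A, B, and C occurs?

0.13

P(A ∪ B ∪ C) = 0.56 + 0.44 + 0.34 − 0.21 − 0.13 − 0.21 + 0.08 = 0.87
P(none) = 1 − 0.87 = 0.13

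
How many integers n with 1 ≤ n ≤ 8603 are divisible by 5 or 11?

2346

floor(8603/5) + floor(8603/11) − floor(8603/55) = 1720 + 782 − 156 = 2346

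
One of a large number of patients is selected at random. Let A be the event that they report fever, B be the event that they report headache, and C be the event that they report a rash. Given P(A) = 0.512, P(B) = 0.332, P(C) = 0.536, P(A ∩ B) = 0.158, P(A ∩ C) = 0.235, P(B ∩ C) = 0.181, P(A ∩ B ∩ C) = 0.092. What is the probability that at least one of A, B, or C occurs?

0.898

P(A ∪ B ∪ C) = 0.512 + 0.332 + 0.536 − 0.158 − 0.235 − 0.181 + 0.092 = 0.898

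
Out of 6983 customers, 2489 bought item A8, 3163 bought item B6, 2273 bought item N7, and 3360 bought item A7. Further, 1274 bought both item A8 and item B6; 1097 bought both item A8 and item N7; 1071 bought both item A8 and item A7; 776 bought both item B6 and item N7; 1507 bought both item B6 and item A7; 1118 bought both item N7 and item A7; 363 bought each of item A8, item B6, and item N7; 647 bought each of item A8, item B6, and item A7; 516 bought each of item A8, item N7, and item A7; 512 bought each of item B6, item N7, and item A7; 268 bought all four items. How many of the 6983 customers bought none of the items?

Apply inclusion-exclusion:
|union| = 2489 + 3163 + 2273 + 3360 − 1274 − 1097 − 1071 − 776 − 1507 − 1118 + 363 + 647 + 516 + 512 − 268 = 6212
None: 6983 − 6212 = 771

771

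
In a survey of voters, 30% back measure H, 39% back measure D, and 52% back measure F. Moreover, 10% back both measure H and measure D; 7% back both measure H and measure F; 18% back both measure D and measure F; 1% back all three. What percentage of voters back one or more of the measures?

P(≥1) = 30 + 39 + 52 − 10 − 7 − 18 + 1 = 87%

87%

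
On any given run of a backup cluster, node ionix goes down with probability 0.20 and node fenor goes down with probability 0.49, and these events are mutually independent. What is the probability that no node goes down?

0.408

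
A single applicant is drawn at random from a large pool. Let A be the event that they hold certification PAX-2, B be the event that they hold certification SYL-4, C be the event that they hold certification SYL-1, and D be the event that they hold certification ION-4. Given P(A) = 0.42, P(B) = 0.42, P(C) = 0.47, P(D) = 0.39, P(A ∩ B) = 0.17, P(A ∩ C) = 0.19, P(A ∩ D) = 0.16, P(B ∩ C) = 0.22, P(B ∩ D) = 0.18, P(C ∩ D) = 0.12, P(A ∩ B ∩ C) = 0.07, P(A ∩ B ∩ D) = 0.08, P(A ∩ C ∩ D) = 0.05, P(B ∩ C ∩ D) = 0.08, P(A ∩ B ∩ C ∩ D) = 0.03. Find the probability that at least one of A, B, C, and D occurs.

P(A ∪ B ∪ C ∪ D) = 0.42 + 0.42 + 0.47 + 0.39 − 0.17 − 0.19 − 0.16 − 0.22 − 0.18 − 0.12 + 0.07 + 0.08 + 0.05 + 0.08 − 0.03 = 0.91

0.91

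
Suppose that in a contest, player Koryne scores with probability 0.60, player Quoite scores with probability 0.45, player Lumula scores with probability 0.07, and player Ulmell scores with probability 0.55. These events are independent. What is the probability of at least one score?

0.90793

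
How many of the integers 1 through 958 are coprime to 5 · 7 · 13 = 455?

By inclusion-exclusion,
191 + 136 + 73 − 27 − 14 − 10 + 2 = 351
958 − 351 = 607

607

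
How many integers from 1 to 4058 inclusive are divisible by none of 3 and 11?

2460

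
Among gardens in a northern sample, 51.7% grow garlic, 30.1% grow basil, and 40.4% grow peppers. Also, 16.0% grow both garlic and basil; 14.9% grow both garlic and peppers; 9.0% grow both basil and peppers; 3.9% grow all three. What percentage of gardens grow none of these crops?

13.8%

Apply inclusion-exclusion:
P(at least one) = 51.7 + 30.1 + 40.4 − 16.0 − 14.9 − 9.0 + 3.9 = 86.2%
P(none) = 100% − 86.2% = 13.8%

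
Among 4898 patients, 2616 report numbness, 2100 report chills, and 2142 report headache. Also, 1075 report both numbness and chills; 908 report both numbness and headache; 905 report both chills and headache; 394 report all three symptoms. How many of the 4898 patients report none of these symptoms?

By inclusion-exclusion,
|at least one| = 2616 + 2100 + 2142 − 1075 − 908 − 905 + 394 = 4364
None: 4898 − 4364 = 534

534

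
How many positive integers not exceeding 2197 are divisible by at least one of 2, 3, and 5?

By inclusion-exclusion,
1098 + 732 + 439 − 366 − 219 − 146 + 73 = 1611

1611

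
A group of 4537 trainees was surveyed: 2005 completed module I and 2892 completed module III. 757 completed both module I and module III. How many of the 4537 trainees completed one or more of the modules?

4140

By inclusion-exclusion,
N(≥1) = 2005 + 2892 − 757 = 4140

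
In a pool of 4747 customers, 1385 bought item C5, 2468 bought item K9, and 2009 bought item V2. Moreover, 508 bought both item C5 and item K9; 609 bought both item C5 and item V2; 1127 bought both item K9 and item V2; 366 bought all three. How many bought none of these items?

763

|union| = 1385 + 2468 + 2009 − 508 − 609 − 1127 + 366 = 3984
None: 4747 − 3984 = 763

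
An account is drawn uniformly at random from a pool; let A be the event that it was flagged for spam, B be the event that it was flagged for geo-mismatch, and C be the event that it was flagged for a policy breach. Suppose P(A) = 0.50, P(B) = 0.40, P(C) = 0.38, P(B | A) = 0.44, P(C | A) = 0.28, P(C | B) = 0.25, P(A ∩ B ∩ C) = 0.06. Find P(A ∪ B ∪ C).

0.88

P(A ∩ B) = P(A)·P(B|A) = 0.50 × 0.44 = 0.22
P(A ∩ C) = P(A)·P(C|A) = 0.50 × 0.28 = 0.14
P(B ∩ C) = P(B)·P(C|B) = 0.40 × 0.25 = 0.10
Using inclusion–exclusion:
P(A ∪ B ∪ C) = 0.50 + 0.40 + 0.38 − 0.22 − 0.14 − 0.10 + 0.06 = 0.88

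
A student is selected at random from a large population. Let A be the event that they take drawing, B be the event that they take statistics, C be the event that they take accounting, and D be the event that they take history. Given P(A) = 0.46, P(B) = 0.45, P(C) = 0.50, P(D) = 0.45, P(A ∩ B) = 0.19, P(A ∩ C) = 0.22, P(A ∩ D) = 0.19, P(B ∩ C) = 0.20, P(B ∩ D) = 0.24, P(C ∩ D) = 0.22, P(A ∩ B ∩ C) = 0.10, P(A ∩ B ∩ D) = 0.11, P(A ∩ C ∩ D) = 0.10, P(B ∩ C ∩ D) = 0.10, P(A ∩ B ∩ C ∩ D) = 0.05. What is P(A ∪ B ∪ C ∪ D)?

By inclusion–exclusion:
P(A ∪ B ∪ C ∪ D) = 0.46 + 0.45 + 0.50 + 0.45 − 0.19 − 0.22 − 0.19 − 0.20 − 0.24 − 0.22 + 0.10 + 0.11 + 0.10 + 0.10 − 0.05 = 0.96

0.96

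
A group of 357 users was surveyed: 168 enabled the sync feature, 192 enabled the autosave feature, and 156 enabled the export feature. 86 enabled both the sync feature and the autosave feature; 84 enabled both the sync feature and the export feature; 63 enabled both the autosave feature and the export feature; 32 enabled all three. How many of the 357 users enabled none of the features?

42

By inclusion-exclusion,
|at least one| = 168 + 192 + 156 − 86 − 84 − 63 + 32 = 315
None: 357 − 315 = 42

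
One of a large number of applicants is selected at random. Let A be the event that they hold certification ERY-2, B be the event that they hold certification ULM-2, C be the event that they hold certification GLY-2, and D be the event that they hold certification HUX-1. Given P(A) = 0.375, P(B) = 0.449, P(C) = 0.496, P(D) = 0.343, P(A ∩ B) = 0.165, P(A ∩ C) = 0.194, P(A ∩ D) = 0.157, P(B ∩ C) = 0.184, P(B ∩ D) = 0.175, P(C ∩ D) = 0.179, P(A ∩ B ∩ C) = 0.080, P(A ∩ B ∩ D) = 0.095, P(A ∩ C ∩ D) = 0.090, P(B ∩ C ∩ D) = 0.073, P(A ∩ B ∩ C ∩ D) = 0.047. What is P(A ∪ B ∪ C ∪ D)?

P(A ∪ B ∪ C ∪ D) = 0.375 + 0.449 + 0.496 + 0.343 − 0.165 − 0.194 − 0.157 − 0.184 − 0.175 − 0.179 + 0.080 + 0.095 + 0.090 + 0.073 − 0.047 = 0.900

0.900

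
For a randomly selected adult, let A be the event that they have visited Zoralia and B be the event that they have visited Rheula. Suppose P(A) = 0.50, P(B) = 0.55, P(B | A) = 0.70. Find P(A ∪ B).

P(A ∩ B) = P(A)·P(B|A) = 0.50 × 0.70 = 0.35
Using inclusion–exclusion:
P(A ∪ B) = 0.50 + 0.55 − 0.35 = 0.70

0.70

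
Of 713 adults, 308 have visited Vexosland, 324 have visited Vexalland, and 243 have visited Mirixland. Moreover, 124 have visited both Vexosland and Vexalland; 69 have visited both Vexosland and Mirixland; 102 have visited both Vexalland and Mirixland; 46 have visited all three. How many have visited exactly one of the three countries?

By inclusion–exclusion (exactly-one form):
N(exactly one) = 308 + 324 + 243 − 2·124 − 2·69 − 2·102 + 3·46 = 423

423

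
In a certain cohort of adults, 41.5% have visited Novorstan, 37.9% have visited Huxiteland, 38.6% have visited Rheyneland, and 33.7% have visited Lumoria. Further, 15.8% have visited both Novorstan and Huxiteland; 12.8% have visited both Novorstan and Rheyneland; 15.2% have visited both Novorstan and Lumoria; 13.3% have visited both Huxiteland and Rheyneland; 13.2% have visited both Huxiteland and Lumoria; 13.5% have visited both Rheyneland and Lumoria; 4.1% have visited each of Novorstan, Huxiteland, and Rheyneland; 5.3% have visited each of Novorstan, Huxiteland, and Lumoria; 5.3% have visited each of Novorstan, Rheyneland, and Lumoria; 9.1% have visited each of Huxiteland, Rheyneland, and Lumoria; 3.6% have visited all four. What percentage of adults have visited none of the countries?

P(union) = 41.5 + 37.9 + 38.6 + 33.7 − 15.8 − 12.8 − 15.2 − 13.3 − 13.2 − 13.5 + 4.1 + 5.3 + 5.3 + 9.1 − 3.6 = 88.1%
P(none) = 100% − 88.1% = 11.9%

11.9%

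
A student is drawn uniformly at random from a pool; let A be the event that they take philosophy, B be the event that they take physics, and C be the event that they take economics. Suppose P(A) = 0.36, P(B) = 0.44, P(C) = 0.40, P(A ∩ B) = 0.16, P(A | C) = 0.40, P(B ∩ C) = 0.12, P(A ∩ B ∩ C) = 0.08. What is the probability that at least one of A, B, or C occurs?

P(A ∩ C) = P(C)·P(A|C) = 0.40 × 0.40 = 0.16
P(A ∪ B ∪ C) = 0.36 + 0.44 + 0.40 − 0.16 − 0.16 − 0.12 + 0.08 = 0.84

0.84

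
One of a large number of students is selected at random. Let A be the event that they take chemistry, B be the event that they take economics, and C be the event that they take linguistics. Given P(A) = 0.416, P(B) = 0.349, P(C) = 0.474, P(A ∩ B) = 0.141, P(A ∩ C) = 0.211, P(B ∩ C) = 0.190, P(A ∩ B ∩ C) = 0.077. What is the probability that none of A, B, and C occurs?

P(A ∪ B ∪ C) = 0.416 + 0.349 + 0.474 − 0.141 − 0.211 − 0.190 + 0.077 = 0.774
P(none) = 1 − 0.774 = 0.226

0.226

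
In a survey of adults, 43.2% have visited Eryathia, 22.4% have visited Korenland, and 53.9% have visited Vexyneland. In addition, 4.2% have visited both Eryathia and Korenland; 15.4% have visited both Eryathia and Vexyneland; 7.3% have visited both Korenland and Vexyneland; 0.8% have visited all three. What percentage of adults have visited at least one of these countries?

Using inclusion–exclusion:
P(≥1) = 43.2 + 22.4 + 53.9 − 4.2 − 15.4 − 7.3 + 0.8 = 93.4%

93.4%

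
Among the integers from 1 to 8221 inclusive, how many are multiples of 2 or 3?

⌊8221/2⌋ + ⌊8221/3⌋ − ⌊8221/6⌋ = 4110 + 2740 − 1370 = 5480

5480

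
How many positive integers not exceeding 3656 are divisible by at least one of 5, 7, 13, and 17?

731 + 522 + 281 + 215 − 104 − 56 − 43 − 40 − 30 − 16 + 8 + 6 + 3 + 2 − 0 = 1479

1479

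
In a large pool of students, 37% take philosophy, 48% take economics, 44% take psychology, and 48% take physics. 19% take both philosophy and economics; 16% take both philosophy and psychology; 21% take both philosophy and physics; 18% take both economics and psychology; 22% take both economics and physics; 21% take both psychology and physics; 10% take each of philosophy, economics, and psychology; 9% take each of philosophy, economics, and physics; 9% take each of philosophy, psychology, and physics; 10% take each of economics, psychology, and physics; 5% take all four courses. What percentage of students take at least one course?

P(at least one) = 37 + 48 + 44 + 48 − 19 − 16 − 21 − 18 − 22 − 21 + 10 + 9 + 9 + 10 − 5 = 93%

93%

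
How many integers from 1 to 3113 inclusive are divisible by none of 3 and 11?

⌊3113/3⌋ + ⌊3113/11⌋ − ⌊3113/33⌋ = 1037 + 283 − 94 = 1226
3113 − 1226 = 1887

1887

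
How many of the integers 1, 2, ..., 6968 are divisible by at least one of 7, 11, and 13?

1956

By inclusion–exclusion:
⌊6968/7⌋ + ⌊6968/11⌋ + ⌊6968/13⌋ − ⌊6968/77⌋ − ⌊6968/91⌋ − ⌊6968/143⌋ + ⌊6968/1001⌋ = 995 + 633 + 536 − 90 − 76 − 48 + 6 = 1956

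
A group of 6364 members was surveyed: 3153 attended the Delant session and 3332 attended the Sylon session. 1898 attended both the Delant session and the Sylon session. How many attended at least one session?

4587

Using inclusion–exclusion:
|union| = 3153 + 3332 − 1898 = 4587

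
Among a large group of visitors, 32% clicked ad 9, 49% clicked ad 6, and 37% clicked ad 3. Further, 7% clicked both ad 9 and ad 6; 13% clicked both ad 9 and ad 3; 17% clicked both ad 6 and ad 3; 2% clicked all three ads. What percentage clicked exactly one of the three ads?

50%

P(exactly one) = 32 + 49 + 37 − 2·7 − 2·13 − 2·17 + 3·2 = 50%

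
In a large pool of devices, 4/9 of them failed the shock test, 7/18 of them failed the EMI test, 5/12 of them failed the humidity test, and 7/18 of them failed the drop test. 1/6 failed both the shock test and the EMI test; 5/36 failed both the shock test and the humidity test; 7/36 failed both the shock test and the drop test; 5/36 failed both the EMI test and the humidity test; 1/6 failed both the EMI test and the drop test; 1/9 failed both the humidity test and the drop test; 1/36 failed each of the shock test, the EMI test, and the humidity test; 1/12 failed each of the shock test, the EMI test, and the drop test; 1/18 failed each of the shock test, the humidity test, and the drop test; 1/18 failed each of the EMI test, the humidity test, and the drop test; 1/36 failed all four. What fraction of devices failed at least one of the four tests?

Using inclusion–exclusion:
P(at least one) = 4/9 + 7/18 + 5/12 + 7/18 − 1/6 − 5/36 − 7/36 − 5/36 − 1/6 − 1/9 + 1/36 + 1/12 + 1/18 + 1/18 − 1/36 = 11/12

11/12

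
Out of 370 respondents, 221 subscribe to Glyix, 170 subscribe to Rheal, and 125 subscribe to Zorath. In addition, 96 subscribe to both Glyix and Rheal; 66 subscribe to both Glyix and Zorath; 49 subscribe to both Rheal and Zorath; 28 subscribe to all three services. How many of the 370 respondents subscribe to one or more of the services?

By inclusion-exclusion,
|at least one| = 221 + 170 + 125 − 96 − 66 − 49 + 28 = 333

333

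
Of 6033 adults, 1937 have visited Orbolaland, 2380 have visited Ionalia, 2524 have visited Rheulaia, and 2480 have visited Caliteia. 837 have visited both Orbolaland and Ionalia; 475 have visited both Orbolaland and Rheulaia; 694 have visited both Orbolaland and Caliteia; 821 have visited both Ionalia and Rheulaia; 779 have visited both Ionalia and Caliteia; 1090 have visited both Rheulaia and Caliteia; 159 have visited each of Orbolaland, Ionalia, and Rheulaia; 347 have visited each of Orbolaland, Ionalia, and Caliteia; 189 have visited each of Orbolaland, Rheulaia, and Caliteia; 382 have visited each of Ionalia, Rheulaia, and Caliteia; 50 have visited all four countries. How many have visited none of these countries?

381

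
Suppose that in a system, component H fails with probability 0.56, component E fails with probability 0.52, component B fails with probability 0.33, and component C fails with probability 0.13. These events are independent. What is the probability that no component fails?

0.12310848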